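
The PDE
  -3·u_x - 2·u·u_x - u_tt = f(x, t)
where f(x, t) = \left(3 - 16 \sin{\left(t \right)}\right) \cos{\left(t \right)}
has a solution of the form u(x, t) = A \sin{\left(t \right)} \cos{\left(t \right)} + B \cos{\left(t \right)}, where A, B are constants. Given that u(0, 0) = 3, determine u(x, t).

Substitute the ansatz u = A \sin{\left(t \right)} \cos{\left(t \right)} + B \cos{\left(t \right)} into the left-hand side.
Derivatives of the ansatz:
  u_x = 0
  u_tt = - 4 A \sin{\left(t \right)} \cos{\left(t \right)} - B \cos{\left(t \right)}
Term by term:
  -3·u_x = 0
  -2·u·u_x = 0
  -u_tt = 4 A \sin{\left(t \right)} \cos{\left(t \right)} + B \cos{\left(t \right)}
So the left-hand side equals
  4 A \sin{\left(t \right)} \cos{\left(t \right)} + B \cos{\left(t \right)}
This must equal f(x, t) identically; expanded, f = - 16 \sin{\left(t \right)} \cos{\left(t \right)} + 3 \cos{\left(t \right)}.
Matching coefficients of the independent functions:
  [\sin{\left(t \right)} \cos{\left(t \right)}]:  4 A = -16
  [\cos{\left(t \right)}]:  B = 3
Solving: A = -4, B = 3.
Check against the point condition:
  u(0, 0) = 3  ⟹  B = 3  ✓
Hence u(x, t) = - 4 \sin{\left(t \right)} \cos{\left(t \right)} + 3 \cos{\left(t \right)}.

Answer: u(x, t) = - 4 \sin{\left(t \right)} \cos{\left(t \right)} + 3 \cos{\left(t \right)}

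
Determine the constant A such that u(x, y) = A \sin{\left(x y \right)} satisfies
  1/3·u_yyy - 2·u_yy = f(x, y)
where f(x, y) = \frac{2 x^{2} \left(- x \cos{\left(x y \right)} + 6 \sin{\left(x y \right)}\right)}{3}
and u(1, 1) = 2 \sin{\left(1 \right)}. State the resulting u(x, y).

Substitute the ansatz u = A \sin{\left(x y \right)} into the left-hand side.
Derivatives of the ansatz:
  u_yyy = - A x^{3} \cos{\left(x y \right)}
  u_yy = - A x^{2} \sin{\left(x y \right)}
Term by term:
  1/3·u_yyy = - \frac{A x^{3} \cos{\left(x y \right)}}{3}
  -2·u_yy = 2 A x^{2} \sin{\left(x y \right)}
So the left-hand side equals
  - \frac{A x^{3} \cos{\left(x y \right)}}{3} + 2 A x^{2} \sin{\left(x y \right)}
This must equal f(x, y) identically; expanded, f = - \frac{2 x^{3} \cos{\left(x y \right)}}{3} + 4 x^{2} \sin{\left(x y \right)}.
Matching coefficients of the independent functions:
  [x^{2} \sin{\left(x y \right)}]:  2 A = 4
  [x^{3} \cos{\left(x y \right)}]:  - \frac{A}{3} = - \frac{2}{3}
Solving: A = 2.
Check against the point condition:
  u(1, 1) = 2 \sin{\left(1 \right)}  ⟹  A \sin{\left(1 \right)} = 2 \sin{\left(1 \right)}  ✓
Hence u(x, y) = 2 \sin{\left(x y \right)}.

Answer: u(x, y) = 2 \sin{\left(x y \right)}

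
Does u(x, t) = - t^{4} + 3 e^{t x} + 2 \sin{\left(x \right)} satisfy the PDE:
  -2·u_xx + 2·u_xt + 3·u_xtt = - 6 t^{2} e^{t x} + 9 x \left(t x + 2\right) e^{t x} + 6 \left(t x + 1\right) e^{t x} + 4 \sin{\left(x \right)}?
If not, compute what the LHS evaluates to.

Evaluate each term of the left-hand side for u = - t^{4} + 3 e^{t x} + 2 \sin{\left(x \right)}.
Derivatives:
  u_xx = 3 t^{2} e^{t x} - 2 \sin{\left(x \right)}
  u_xt = 3 t x e^{t x} + 3 e^{t x}
  u_xtt = 3 t x^{2} e^{t x} + 6 x e^{t x}
Terms:
  -2·u_xx = - 6 t^{2} e^{t x} + 4 \sin{\left(x \right)}
  2·u_xt = 6 \left(t x + 1\right) e^{t x}
  3·u_xtt = 9 x \left(t x + 2\right) e^{t x}
Sum: LHS = - 6 t^{2} e^{t x} + 9 x \left(t x + 2\right) e^{t x} + 6 \left(t x + 1\right) e^{t x} + 4 \sin{\left(x \right)}
This is exactly the given right-hand side, so u is a solution.

Answer: Yes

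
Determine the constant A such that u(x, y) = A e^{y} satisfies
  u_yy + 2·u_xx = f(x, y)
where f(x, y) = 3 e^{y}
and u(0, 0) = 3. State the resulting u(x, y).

Substitute the ansatz u = A e^{y} into the left-hand side.
Derivatives of the ansatz:
  u_yy = A e^{y}
  u_xx = 0
Term by term:
  u_yy = A e^{y}
  2·u_xx = 0
So the left-hand side equals
  A e^{y}
This must equal f(x, y) = 3 e^{y} identically.
Matching coefficients of the independent functions:
  [e^{y}]:  A = 3
Solving: A = 3.
Check against the point condition:
  u(0, 0) = 3  ⟹  A = 3  ✓
Hence u(x, y) = 3 e^{y}.

Answer: u(x, y) = 3 e^{y}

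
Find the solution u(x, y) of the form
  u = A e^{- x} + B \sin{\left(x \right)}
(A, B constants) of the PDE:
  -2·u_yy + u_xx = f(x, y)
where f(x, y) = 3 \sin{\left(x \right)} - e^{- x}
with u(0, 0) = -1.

Substitute the ansatz u = A e^{- x} + B \sin{\left(x \right)} into the left-hand side.
Derivatives of the ansatz:
  u_yy = 0
  u_xx = A e^{- x} - B \sin{\left(x \right)}
Term by term:
  -2·u_yy = 0
  u_xx = A e^{- x} - B \sin{\left(x \right)}
So the left-hand side equals
  A e^{- x} - B \sin{\left(x \right)}
This must equal f(x, y) = 3 \sin{\left(x \right)} - e^{- x} identically.
Matching coefficients of the independent functions:
  [e^{- x}]:  A = -1
  [\sin{\left(x \right)}]:  - B = 3
Solving: A = -1, B = -3.
Check against the point condition:
  u(0, 0) = -1  ⟹  A = -1  ✓
Hence u(x, y) = - 3 \sin{\left(x \right)} - e^{- x}.

Answer: u(x, y) = - 3 \sin{\left(x \right)} - e^{- x}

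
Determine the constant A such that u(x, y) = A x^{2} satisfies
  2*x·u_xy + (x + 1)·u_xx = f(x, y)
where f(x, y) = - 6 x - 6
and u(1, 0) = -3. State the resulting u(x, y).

Substitute the ansatz u = A x^{2} into the left-hand side.
Derivatives of the ansatz:
  u_xy = 0
  u_xx = 2 A
Term by term:
  2*x·u_xy = 0
  (x + 1)·u_xx = 2 A x + 2 A
So the left-hand side equals
  2 A x + 2 A
This must equal f(x, y) = - 6 x - 6 identically.
Matching coefficients of the independent functions:
  [constant term, x]:  2 A = -6
Solving: A = -3.
Check against the point condition:
  u(1, 0) = -3  ⟹  A = -3  ✓
Hence u(x, y) = - 3 x^{2}.

Answer: u(x, y) = - 3 x^{2}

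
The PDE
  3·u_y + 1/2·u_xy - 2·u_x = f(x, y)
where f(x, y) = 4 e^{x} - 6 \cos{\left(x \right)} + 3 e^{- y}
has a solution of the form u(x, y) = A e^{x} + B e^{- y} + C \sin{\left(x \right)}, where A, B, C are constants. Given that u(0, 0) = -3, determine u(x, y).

Substitute the ansatz u = A e^{x} + B e^{- y} + C \sin{\left(x \right)} into the left-hand side.
Derivatives of the ansatz:
  u_y = - B e^{- y}
  u_xy = 0
  u_x = A e^{x} + C \cos{\left(x \right)}
Term by term:
  3·u_y = - 3 B e^{- y}
  1/2·u_xy = 0
  -2·u_x = - 2 A e^{x} - 2 C \cos{\left(x \right)}
So the left-hand side equals
  - 2 A e^{x} - 3 B e^{- y} - 2 C \cos{\left(x \right)}
This must equal f(x, y) = 4 e^{x} - 6 \cos{\left(x \right)} + 3 e^{- y} identically.
Matching coefficients of the independent functions:
  [e^{x}]:  - 2 A = 4
  [e^{- y}]:  - 3 B = 3
  [\cos{\left(x \right)}]:  - 2 C = -6
Solving: A = -2, B = -1, C = 3.
Check against the point condition:
  u(0, 0) = -3  ⟹  A + B = -3  ✓
Hence u(x, y) = - 2 e^{x} + 3 \sin{\left(x \right)} - e^{- y}.

Answer: u(x, y) = - 2 e^{x} + 3 \sin{\left(x \right)} - e^{- y}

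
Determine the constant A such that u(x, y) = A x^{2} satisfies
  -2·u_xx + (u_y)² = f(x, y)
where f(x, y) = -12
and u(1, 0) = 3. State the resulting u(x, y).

Substitute the ansatz u = A x^{2} into the left-hand side.
Derivatives of the ansatz:
  u_xx = 2 A
  u_y = 0
Term by term:
  -2·u_xx = - 4 A
  (u_y)² = 0
So the left-hand side equals
  - 4 A
This must equal f(x, y) = -12 identically.
Matching coefficients of the independent functions:
  [constant term]:  - 4 A = -12
Solving: A = 3.
Check against the point condition:
  u(1, 0) = 3  ⟹  A = 3  ✓
Hence u(x, y) = 3 x^{2}.

Answer: u(x, y) = 3 x^{2}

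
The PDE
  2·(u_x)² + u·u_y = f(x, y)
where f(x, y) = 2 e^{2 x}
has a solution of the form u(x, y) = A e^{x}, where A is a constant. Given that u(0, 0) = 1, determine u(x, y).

Substitute the ansatz u = A e^{x} into the left-hand side.
Derivatives of the ansatz:
  u_x = A e^{x}
  u_y = 0
Term by term:
  2·(u_x)² = 2 A^{2} e^{2 x}
  u·u_y = 0
So the left-hand side equals
  2 A^{2} e^{2 x}
This must equal f(x, y) = 2 e^{2 x} identically.
Matching coefficients of the independent functions:
  [e^{2 x}]:  2 A^{2} = 2
These equations allow (A) = (-1) or (1).
Impose the point condition(s):
  u(0, 0) = 1  ⟹  A = 1
Only A = 1 satisfies everything.
Hence u(x, y) = e^{x}.

Answer: u(x, y) = e^{x}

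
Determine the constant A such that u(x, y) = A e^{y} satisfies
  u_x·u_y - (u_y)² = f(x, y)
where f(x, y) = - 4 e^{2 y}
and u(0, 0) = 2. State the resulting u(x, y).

Substitute the ansatz u = A e^{y} into the left-hand side.
Derivatives of the ansatz:
  u_x = 0
  u_y = A e^{y}
Term by term:
  u_x·u_y = 0
  -(u_y)² = - A^{2} e^{2 y}
So the left-hand side equals
  - A^{2} e^{2 y}
This must equal f(x, y) = - 4 e^{2 y} identically.
Matching coefficients of the independent functions:
  [e^{2 y}]:  - A^{2} = -4
These equations allow (A) = (-2) or (2).
Impose the point condition(s):
  u(0, 0) = 2  ⟹  A = 2
Only A = 2 satisfies everything.
Hence u(x, y) = 2 e^{y}.

Answer: u(x, y) = 2 e^{y}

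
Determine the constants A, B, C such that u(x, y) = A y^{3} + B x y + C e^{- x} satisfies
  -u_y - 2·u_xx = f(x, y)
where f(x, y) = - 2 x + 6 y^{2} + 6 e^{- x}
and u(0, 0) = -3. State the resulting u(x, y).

Substitute the ansatz u = A y^{3} + B x y + C e^{- x} into the left-hand side.
Derivatives of the ansatz:
  u_y = 3 A y^{2} + B x
  u_xx = C e^{- x}
Term by term:
  -u_y = - 3 A y^{2} - B x
  -2·u_xx = - 2 C e^{- x}
So the left-hand side equals
  - 3 A y^{2} - B x - 2 C e^{- x}
This must equal f(x, y) = - 2 x + 6 y^{2} + 6 e^{- x} identically.
Matching coefficients of the independent functions:
  [x]:  - B = -2
  [y^{2}]:  - 3 A = 6
  [e^{- x}]:  - 2 C = 6
Solving: A = -2, B = 2, C = -3.
Check against the point condition:
  u(0, 0) = -3  ⟹  C = -3  ✓
Hence u(x, y) = 2 x y - 2 y^{3} - 3 e^{- x}.

Answer: u(x, y) = 2 x y - 2 y^{3} - 3 e^{- x}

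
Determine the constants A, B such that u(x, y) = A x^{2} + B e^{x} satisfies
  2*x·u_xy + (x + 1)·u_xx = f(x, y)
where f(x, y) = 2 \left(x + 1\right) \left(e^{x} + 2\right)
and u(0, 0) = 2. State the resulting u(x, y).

Answer: u(x, y) = 2 x^{2} + 2 e^{x}

Derivation:
Substitute the ansatz u = A x^{2} + B e^{x} into the left-hand side.
Derivatives of the ansatz:
  u_xy = 0
  u_xx = 2 A + B e^{x}
Term by term:
  2*x·u_xy = 0
  (x + 1)·u_xx = 2 A x + 2 A + B x e^{x} + B e^{x}
So the left-hand side equals
  2 A x + 2 A + B x e^{x} + B e^{x}
This must equal f(x, y) identically; expanded, f = 2 x e^{x} + 4 x + 2 e^{x} + 4.
Matching coefficients of the independent functions:
  [constant term, x]:  2 A = 4
  [x e^{x}, e^{x}]:  B = 2
Solving: A = 2, B = 2.
Check against the point condition:
  u(0, 0) = 2  ⟹  B = 2  ✓
Hence u(x, y) = 2 x^{2} + 2 e^{x}.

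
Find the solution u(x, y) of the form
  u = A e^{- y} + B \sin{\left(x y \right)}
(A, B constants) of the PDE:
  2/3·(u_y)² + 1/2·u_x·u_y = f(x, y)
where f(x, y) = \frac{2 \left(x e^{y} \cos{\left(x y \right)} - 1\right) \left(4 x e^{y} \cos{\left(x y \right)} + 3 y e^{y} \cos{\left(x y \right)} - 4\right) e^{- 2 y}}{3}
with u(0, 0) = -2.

Substitute the ansatz u = A e^{- y} + B \sin{\left(x y \right)} into the left-hand side.
Derivatives of the ansatz:
  u_y = - A e^{- y} + B x \cos{\left(x y \right)}
  u_x = B y \cos{\left(x y \right)}
Term by term:
  2/3·(u_y)² = \frac{2 A^{2} e^{- 2 y}}{3} - \frac{4 A B x e^{- y} \cos{\left(x y \right)}}{3} + \frac{2 B^{2} x^{2} \cos^{2}{\left(x y \right)}}{3}
  1/2·u_x·u_y = - \frac{A B y e^{- y} \cos{\left(x y \right)}}{2} + \frac{B^{2} x y \cos^{2}{\left(x y \right)}}{2}
So the left-hand side equals
  \frac{2 A^{2} e^{- 2 y}}{3} - \frac{4 A B x e^{- y} \cos{\left(x y \right)}}{3} - \frac{A B y e^{- y} \cos{\left(x y \right)}}{2} + \frac{2 B^{2} x^{2} \cos^{2}{\left(x y \right)}}{3} + \frac{B^{2} x y \cos^{2}{\left(x y \right)}}{2}
This must equal f(x, y) identically; expanded, f = \frac{8 x^{2} \cos^{2}{\left(x y \right)}}{3} + 2 x y \cos^{2}{\left(x y \right)} - \frac{16 x e^{- y} \cos{\left(x y \right)}}{3} - 2 y e^{- y} \cos{\left(x y \right)} + \frac{8 e^{- 2 y}}{3}.
Matching coefficients of the independent functions:
  [x^{2} \cos^{2}{\left(x y \right)}]:  \frac{2 B^{2}}{3} = \frac{8}{3}
  [x y \cos^{2}{\left(x y \right)}]:  \frac{B^{2}}{2} = 2
  [x e^{- y} \cos{\left(x y \right)}]:  - \frac{4 A B}{3} = - \frac{16}{3}
  [y e^{- y} \cos{\left(x y \right)}]:  - \frac{A B}{2} = -2
  [e^{- 2 y}]:  \frac{2 A^{2}}{3} = \frac{8}{3}
These equations allow (A, B) = (-2, -2) or (2, 2).
Impose the point condition(s):
  u(0, 0) = -2  ⟹  A = -2
Only A = -2, B = -2 satisfies everything.
Hence u(x, y) = - 2 \sin{\left(x y \right)} - 2 e^{- y}.

Answer: u(x, y) = - 2 \sin{\left(x y \right)} - 2 e^{- y}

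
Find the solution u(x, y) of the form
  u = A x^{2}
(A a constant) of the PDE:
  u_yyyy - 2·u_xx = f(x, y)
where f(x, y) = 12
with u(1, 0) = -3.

Substitute the ansatz u = A x^{2} into the left-hand side.
Derivatives of the ansatz:
  u_yyyy = 0
  u_xx = 2 A
Term by term:
  u_yyyy = 0
  -2·u_xx = - 4 A
So the left-hand side equals
  - 4 A
This must equal f(x, y) = 12 identically.
Matching coefficients of the independent functions:
  [constant term]:  - 4 A = 12
Solving: A = -3.
Check against the point condition:
  u(1, 0) = -3  ⟹  A = -3  ✓
Hence u(x, y) = - 3 x^{2}.

Answer: u(x, y) = - 3 x^{2}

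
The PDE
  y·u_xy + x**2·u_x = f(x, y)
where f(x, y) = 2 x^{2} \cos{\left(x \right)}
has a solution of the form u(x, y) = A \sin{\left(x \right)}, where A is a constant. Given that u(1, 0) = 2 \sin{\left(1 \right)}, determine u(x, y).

Substitute the ansatz u = A \sin{\left(x \right)} into the left-hand side.
Derivatives of the ansatz:
  u_xy = 0
  u_x = A \cos{\left(x \right)}
Term by term:
  y·u_xy = 0
  x**2·u_x = A x^{2} \cos{\left(x \right)}
So the left-hand side equals
  A x^{2} \cos{\left(x \right)}
This must equal f(x, y) = 2 x^{2} \cos{\left(x \right)} identically.
Matching coefficients of the independent functions:
  [x^{2} \cos{\left(x \right)}]:  A = 2
Solving: A = 2.
Check against the point condition:
  u(1, 0) = 2 \sin{\left(1 \right)}  ⟹  A \sin{\left(1 \right)} = 2 \sin{\left(1 \right)}  ✓
Hence u(x, y) = 2 \sin{\left(x \right)}.

Answer: u(x, y) = 2 \sin{\left(x \right)}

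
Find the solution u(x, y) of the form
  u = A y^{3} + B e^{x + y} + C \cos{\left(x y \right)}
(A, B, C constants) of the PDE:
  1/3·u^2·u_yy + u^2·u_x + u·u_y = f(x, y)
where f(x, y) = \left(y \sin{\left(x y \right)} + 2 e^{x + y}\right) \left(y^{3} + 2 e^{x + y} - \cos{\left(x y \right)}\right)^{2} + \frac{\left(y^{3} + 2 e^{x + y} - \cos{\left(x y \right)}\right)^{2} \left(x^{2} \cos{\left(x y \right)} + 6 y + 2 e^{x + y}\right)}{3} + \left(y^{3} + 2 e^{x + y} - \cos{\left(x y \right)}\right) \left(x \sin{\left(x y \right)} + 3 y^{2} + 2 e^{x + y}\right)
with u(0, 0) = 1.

Substitute the ansatz u = A y^{3} + B e^{x + y} + C \cos{\left(x y \right)} into the left-hand side.
Derivatives of the ansatz:
  u_yy = 6 A y + B e^{x} e^{y} - C x^{2} \cos{\left(x y \right)}
  u_x = B e^{x} e^{y} - C y \sin{\left(x y \right)}
  u_y = 3 A y^{2} + B e^{x} e^{y} - C x \sin{\left(x y \right)}
Term by term:
  1/3·u^2·u_yy = 2 A^{3} y^{7} + \frac{A^{2} B y^{6} e^{x} e^{y}}{3} + 4 A^{2} B y^{4} e^{x} e^{y} - \frac{A^{2} C x^{2} y^{6} \cos{\left(x y \right)}}{3} + 4 A^{2} C y^{4} \cos{\left(x y \right)} + \frac{2 A B^{2} y^{3} e^{2 x} e^{2 y}}{3} + 2 A B^{2} y e^{2 x} e^{2 y} - \frac{2 A B C x^{2} y^{3} e^{x} e^{y} \cos{\left(x y \right)}}{3} + \frac{2 A B C y^{3} e^{x} e^{y} \cos{\left(x y \right)}}{3} + 4 A B C y e^{x} e^{y} \cos{\left(x y \right)} - \frac{2 A C^{2} x^{2} y^{3} \cos^{2}{\left(x y \right)}}{3} + 2 A C^{2} y \cos^{2}{\left(x y \right)} + \frac{B^{3} e^{3 x} e^{3 y}}{3} - \frac{B^{2} C x^{2} e^{2 x} e^{2 y} \cos{\left(x y \right)}}{3} + \frac{2 B^{2} C e^{2 x} e^{2 y} \cos{\left(x y \right)}}{3} - \frac{2 B C^{2} x^{2} e^{x} e^{y} \cos^{2}{\left(x y \right)}}{3} + \frac{B C^{2} e^{x} e^{y} \cos^{2}{\left(x y \right)}}{3} - \frac{C^{3} x^{2} \cos^{3}{\left(x y \right)}}{3}
  u^2·u_x = A^{2} B y^{6} e^{x} e^{y} - A^{2} C y^{7} \sin{\left(x y \right)} + 2 A B^{2} y^{3} e^{2 x} e^{2 y} - 2 A B C y^{4} e^{x} e^{y} \sin{\left(x y \right)} + 2 A B C y^{3} e^{x} e^{y} \cos{\left(x y \right)} - 2 A C^{2} y^{4} \sin{\left(x y \right)} \cos{\left(x y \right)} + B^{3} e^{3 x} e^{3 y} - B^{2} C y e^{2 x} e^{2 y} \sin{\left(x y \right)} + 2 B^{2} C e^{2 x} e^{2 y} \cos{\left(x y \right)} - 2 B C^{2} y e^{x} e^{y} \sin{\left(x y \right)} \cos{\left(x y \right)} + B C^{2} e^{x} e^{y} \cos^{2}{\left(x y \right)} - C^{3} y \sin{\left(x y \right)} \cos^{2}{\left(x y \right)}
  u·u_y = 3 A^{2} y^{5} + A B y^{3} e^{x} e^{y} + 3 A B y^{2} e^{x} e^{y} - A C x y^{3} \sin{\left(x y \right)} + 3 A C y^{2} \cos{\left(x y \right)} + B^{2} e^{2 x} e^{2 y} - B C x e^{x} e^{y} \sin{\left(x y \right)} + B C e^{x} e^{y} \cos{\left(x y \right)} - C^{2} x \sin{\left(x y \right)} \cos{\left(x y \right)}
Sum these and collect like terms in the independent variables.
This must equal f(x, y) identically; expanded, f = \frac{x^{2} y^{6} \cos{\left(x y \right)}}{3} + \frac{4 x^{2} y^{3} e^{x} e^{y} \cos{\left(x y \right)}}{3} - \frac{2 x^{2} y^{3} \cos^{2}{\left(x y \right)}}{3} + \frac{4 x^{2} e^{2 x} e^{2 y} \cos{\left(x y \right)}}{3} - \frac{4 x^{2} e^{x} e^{y} \cos^{2}{\left(x y \right)}}{3} + \frac{x^{2} \cos^{3}{\left(x y \right)}}{3} + x y^{3} \sin{\left(x y \right)} + 2 x e^{x} e^{y} \sin{\left(x y \right)} - x \sin{\left(x y \right)} \cos{\left(x y \right)} + y^{7} \sin{\left(x y \right)} + 2 y^{7} + \frac{8 y^{6} e^{x} e^{y}}{3} + 3 y^{5} + 4 y^{4} e^{x} e^{y} \sin{\left(x y \right)} + 8 y^{4} e^{x} e^{y} - 2 y^{4} \sin{\left(x y \right)} \cos{\left(x y \right)} - 4 y^{4} \cos{\left(x y \right)} + \frac{32 y^{3} e^{2 x} e^{2 y}}{3} - \frac{16 y^{3} e^{x} e^{y} \cos{\left(x y \right)}}{3} + 2 y^{3} e^{x} e^{y} + 6 y^{2} e^{x} e^{y} - 3 y^{2} \cos{\left(x y \right)} + 4 y e^{2 x} e^{2 y} \sin{\left(x y \right)} + 8 y e^{2 x} e^{2 y} - 4 y e^{x} e^{y} \sin{\left(x y \right)} \cos{\left(x y \right)} - 8 y e^{x} e^{y} \cos{\left(x y \right)} + y \sin{\left(x y \right)} \cos^{2}{\left(x y \right)} + 2 y \cos^{2}{\left(x y \right)} + \frac{32 e^{3 x} e^{3 y}}{3} - \frac{32 e^{2 x} e^{2 y} \cos{\left(x y \right)}}{3} + 4 e^{2 x} e^{2 y} + \frac{8 e^{x} e^{y} \cos^{2}{\left(x y \right)}}{3} - 2 e^{x} e^{y} \cos{\left(x y \right)}.
Matching coefficients of the independent functions:
(each divided by its leading coefficient; functions giving the same equation are listed together)
  [y^{5}]:  A^{2} - 1 = 0
  [y^{7}]:  A^{3} - 1 = 0
  [x^{2} \cos^{3}{\left(x y \right)}, y \sin{\left(x y \right)} \cos^{2}{\left(x y \right)}]:  C^{3} + 1 = 0
  [y \cos^{2}{\left(x y \right)}, x^{2} y^{3} \cos^{2}{\left(x y \right)}, y^{4} \sin{\left(x y \right)} \cos{\left(x y \right)}]:  A C^{2} - 1 = 0
  [y^{2} \cos{\left(x y \right)}, x y^{3} \sin{\left(x y \right)}]:  A C + 1 = 0
  [y^{4} \cos{\left(x y \right)}, y^{7} \sin{\left(x y \right)}, x^{2} y^{6} \cos{\left(x y \right)}]:  A^{2} C + 1 = 0
  [e^{2 x} e^{2 y}]:  B^{2} - 4 = 0
  [e^{3 x} e^{3 y}]:  B^{3} - 8 = 0
  [x \sin{\left(x y \right)} \cos{\left(x y \right)}]:  C^{2} - 1 = 0
  [y e^{2 x} e^{2 y}, y^{3} e^{2 x} e^{2 y}]:  A B^{2} - 4 = 0
  [y^{2} e^{x} e^{y}, y^{3} e^{x} e^{y}]:  A B - 2 = 0
  [y^{4} e^{x} e^{y}, y^{6} e^{x} e^{y}]:  A^{2} B - 2 = 0
  [e^{x} e^{y} \cos{\left(x y \right)}, x e^{x} e^{y} \sin{\left(x y \right)}]:  B C + 2 = 0
  [e^{x} e^{y} \cos^{2}{\left(x y \right)}, x^{2} e^{x} e^{y} \cos^{2}{\left(x y \right)}, y e^{x} e^{y} \sin{\left(x y \right)} \cos{\left(x y \right)}]:  B C^{2} - 2 = 0
  [e^{2 x} e^{2 y} \cos{\left(x y \right)}, x^{2} e^{2 x} e^{2 y} \cos{\left(x y \right)}, y e^{2 x} e^{2 y} \sin{\left(x y \right)}]:  B^{2} C + 4 = 0
  [y e^{x} e^{y} \cos{\left(x y \right)}, y^{3} e^{x} e^{y} \cos{\left(x y \right)}, y^{4} e^{x} e^{y} \sin{\left(x y \right)}, …]:  A B C + 2 = 0
Solving: A = 1, B = 2, C = -1.
Check against the point condition:
  u(0, 0) = 1  ⟹  B + C = 1  ✓
Hence u(x, y) = y^{3} + 2 e^{x + y} - \cos{\left(x y \right)}.

Answer: u(x, y) = y^{3} + 2 e^{x + y} - \cos{\left(x y \right)}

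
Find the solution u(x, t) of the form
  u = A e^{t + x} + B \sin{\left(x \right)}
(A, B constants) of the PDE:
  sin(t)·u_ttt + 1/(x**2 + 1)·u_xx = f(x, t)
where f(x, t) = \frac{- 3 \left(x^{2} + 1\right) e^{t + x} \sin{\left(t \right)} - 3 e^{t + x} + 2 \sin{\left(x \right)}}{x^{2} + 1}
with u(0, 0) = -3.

Answer: u(x, t) = - 3 e^{t + x} - 2 \sin{\left(x \right)}

Derivation:
Substitute the ansatz u = A e^{t + x} + B \sin{\left(x \right)} into the left-hand side.
Derivatives of the ansatz:
  u_ttt = A e^{t} e^{x}
  u_xx = A e^{t} e^{x} - B \sin{\left(x \right)}
Term by term:
  sin(t)·u_ttt = A e^{t} e^{x} \sin{\left(t \right)}
  1/(x**2 + 1)·u_xx = \frac{A e^{t} e^{x}}{x^{2} + 1} - \frac{B \sin{\left(x \right)}}{x^{2} + 1}
So the left-hand side equals
  A e^{t} e^{x} \sin{\left(t \right)} + \frac{A e^{t} e^{x}}{x^{2} + 1} - \frac{B \sin{\left(x \right)}}{x^{2} + 1}
This must equal f(x, t) identically; expanded, f = - 3 e^{t} e^{x} \sin{\left(t \right)} - \frac{3 e^{t} e^{x}}{x^{2} + 1} + \frac{2 \sin{\left(x \right)}}{x^{2} + 1}.
Matching coefficients of the independent functions:
  [\frac{\sin{\left(x \right)}}{x^{2} + 1}]:  - B = 2
  [\frac{e^{t} e^{x}}{x^{2} + 1}, e^{t} e^{x} \sin{\left(t \right)}]:  A = -3
Solving: A = -3, B = -2.
Check against the point condition:
  u(0, 0) = -3  ⟹  A = -3  ✓
Hence u(x, t) = - 3 e^{t + x} - 2 \sin{\left(x \right)}.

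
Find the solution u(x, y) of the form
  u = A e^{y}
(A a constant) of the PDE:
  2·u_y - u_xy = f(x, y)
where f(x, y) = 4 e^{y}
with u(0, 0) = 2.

Substitute the ansatz u = A e^{y} into the left-hand side.
Derivatives of the ansatz:
  u_y = A e^{y}
  u_xy = 0
Term by term:
  2·u_y = 2 A e^{y}
  -u_xy = 0
So the left-hand side equals
  2 A e^{y}
This must equal f(x, y) = 4 e^{y} identically.
Matching coefficients of the independent functions:
  [e^{y}]:  2 A = 4
Solving: A = 2.
Check against the point condition:
  u(0, 0) = 2  ⟹  A = 2  ✓
Hence u(x, y) = 2 e^{y}.

Answer: u(x, y) = 2 e^{y}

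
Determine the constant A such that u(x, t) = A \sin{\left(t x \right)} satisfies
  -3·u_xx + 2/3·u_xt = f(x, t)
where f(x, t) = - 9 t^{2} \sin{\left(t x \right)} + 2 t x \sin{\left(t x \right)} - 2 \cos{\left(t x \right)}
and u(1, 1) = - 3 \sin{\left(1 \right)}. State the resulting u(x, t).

Substitute the ansatz u = A \sin{\left(t x \right)} into the left-hand side.
Derivatives of the ansatz:
  u_xx = - A t^{2} \sin{\left(t x \right)}
  u_xt = - A t x \sin{\left(t x \right)} + A \cos{\left(t x \right)}
Term by term:
  -3·u_xx = 3 A t^{2} \sin{\left(t x \right)}
  2/3·u_xt = - \frac{2 A t x \sin{\left(t x \right)}}{3} + \frac{2 A \cos{\left(t x \right)}}{3}
So the left-hand side equals
  3 A t^{2} \sin{\left(t x \right)} - \frac{2 A t x \sin{\left(t x \right)}}{3} + \frac{2 A \cos{\left(t x \right)}}{3}
This must equal f(x, t) = - 9 t^{2} \sin{\left(t x \right)} + 2 t x \sin{\left(t x \right)} - 2 \cos{\left(t x \right)} identically.
Matching coefficients of the independent functions:
  [t^{2} \sin{\left(t x \right)}]:  3 A = -9
  [t x \sin{\left(t x \right)}]:  - \frac{2 A}{3} = 2
  [\cos{\left(t x \right)}]:  \frac{2 A}{3} = -2
Solving: A = -3.
Check against the point condition:
  u(1, 1) = - 3 \sin{\left(1 \right)}  ⟹  A \sin{\left(1 \right)} = - 3 \sin{\left(1 \right)}  ✓
Hence u(x, t) = - 3 \sin{\left(t x \right)}.

Answer: u(x, t) = - 3 \sin{\left(t x \right)}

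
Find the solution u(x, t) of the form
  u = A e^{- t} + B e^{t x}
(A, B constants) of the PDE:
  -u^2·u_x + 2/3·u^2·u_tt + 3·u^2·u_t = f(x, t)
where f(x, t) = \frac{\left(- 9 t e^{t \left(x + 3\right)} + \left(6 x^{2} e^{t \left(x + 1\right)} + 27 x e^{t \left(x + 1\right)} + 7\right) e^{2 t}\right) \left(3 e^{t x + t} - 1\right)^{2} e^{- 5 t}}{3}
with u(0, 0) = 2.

Substitute the ansatz u = A e^{- t} + B e^{t x} into the left-hand side.
Derivatives of the ansatz:
  u_x = B t e^{t x}
  u_tt = A e^{- t} + B x^{2} e^{t x}
  u_t = - A e^{- t} + B x e^{t x}
Term by term:
  -u^2·u_x = - A^{2} B t e^{- 2 t} e^{t x} - 2 A B^{2} t e^{- t} e^{2 t x} - B^{3} t e^{3 t x}
  2/3·u^2·u_tt = \frac{2 A^{3} e^{- 3 t}}{3} + \frac{2 A^{2} B x^{2} e^{- 2 t} e^{t x}}{3} + \frac{4 A^{2} B e^{- 2 t} e^{t x}}{3} + \frac{4 A B^{2} x^{2} e^{- t} e^{2 t x}}{3} + \frac{2 A B^{2} e^{- t} e^{2 t x}}{3} + \frac{2 B^{3} x^{2} e^{3 t x}}{3}
  3·u^2·u_t = - 3 A^{3} e^{- 3 t} + 3 A^{2} B x e^{- 2 t} e^{t x} - 6 A^{2} B e^{- 2 t} e^{t x} + 6 A B^{2} x e^{- t} e^{2 t x} - 3 A B^{2} e^{- t} e^{2 t x} + 3 B^{3} x e^{3 t x}
So the left-hand side equals
  - \frac{7 A^{3} e^{- 3 t}}{3} - A^{2} B t e^{- 2 t} e^{t x} + \frac{2 A^{2} B x^{2} e^{- 2 t} e^{t x}}{3} + 3 A^{2} B x e^{- 2 t} e^{t x} - \frac{14 A^{2} B e^{- 2 t} e^{t x}}{3} - 2 A B^{2} t e^{- t} e^{2 t x} + \frac{4 A B^{2} x^{2} e^{- t} e^{2 t x}}{3} + 6 A B^{2} x e^{- t} e^{2 t x} - \frac{7 A B^{2} e^{- t} e^{2 t x}}{3} - B^{3} t e^{3 t x} + \frac{2 B^{3} x^{2} e^{3 t x}}{3} + 3 B^{3} x e^{3 t x}
This must equal f(x, t) identically; expanded, f = - 27 t e^{3 t x} + 18 t e^{- t} e^{2 t x} - 3 t e^{- 2 t} e^{t x} + 18 x^{2} e^{3 t x} - 12 x^{2} e^{- t} e^{2 t x} + 2 x^{2} e^{- 2 t} e^{t x} + 81 x e^{3 t x} - 54 x e^{- t} e^{2 t x} + 9 x e^{- 2 t} e^{t x} + 21 e^{- t} e^{2 t x} - 14 e^{- 2 t} e^{t x} + \frac{7 e^{- 3 t}}{3}.
Matching coefficients of the independent functions:
  [t e^{3 t x}]:  - B^{3} = -27
  [x e^{3 t x}]:  3 B^{3} = 81
  [x^{2} e^{3 t x}]:  \frac{2 B^{3}}{3} = 18
  [e^{- 2 t} e^{t x}]:  - \frac{14 A^{2} B}{3} = -14
  [e^{- t} e^{2 t x}]:  - \frac{7 A B^{2}}{3} = 21
  [t e^{- 2 t} e^{t x}]:  - A^{2} B = -3
  [t e^{- t} e^{2 t x}]:  - 2 A B^{2} = 18
  [x e^{- 2 t} e^{t x}]:  3 A^{2} B = 9
  [x e^{- t} e^{2 t x}]:  6 A B^{2} = -54
  [x^{2} e^{- 2 t} e^{t x}]:  \frac{2 A^{2} B}{3} = 2
  [x^{2} e^{- t} e^{2 t x}]:  \frac{4 A B^{2}}{3} = -12
  [e^{- 3 t}]:  - \frac{7 A^{3}}{3} = \frac{7}{3}
Solving: A = -1, B = 3.
Check against the point condition:
  u(0, 0) = 2  ⟹  A + B = 2  ✓
Hence u(x, t) = 3 e^{t x} - e^{- t}.

Answer: u(x, t) = 3 e^{t x} - e^{- t}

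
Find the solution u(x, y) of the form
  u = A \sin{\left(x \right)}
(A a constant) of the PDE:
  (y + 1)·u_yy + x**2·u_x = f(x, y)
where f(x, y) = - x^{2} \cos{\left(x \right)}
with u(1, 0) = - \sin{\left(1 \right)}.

Substitute the ansatz u = A \sin{\left(x \right)} into the left-hand side.
Derivatives of the ansatz:
  u_yy = 0
  u_x = A \cos{\left(x \right)}
Term by term:
  (y + 1)·u_yy = 0
  x**2·u_x = A x^{2} \cos{\left(x \right)}
So the left-hand side equals
  A x^{2} \cos{\left(x \right)}
This must equal f(x, y) = - x^{2} \cos{\left(x \right)} identically.
Matching coefficients of the independent functions:
  [x^{2} \cos{\left(x \right)}]:  A = -1
Solving: A = -1.
Check against the point condition:
  u(1, 0) = - \sin{\left(1 \right)}  ⟹  A \sin{\left(1 \right)} = - \sin{\left(1 \right)}  ✓
Hence u(x, y) = - \sin{\left(x \right)}.

Answer: u(x, y) = - \sin{\left(x \right)}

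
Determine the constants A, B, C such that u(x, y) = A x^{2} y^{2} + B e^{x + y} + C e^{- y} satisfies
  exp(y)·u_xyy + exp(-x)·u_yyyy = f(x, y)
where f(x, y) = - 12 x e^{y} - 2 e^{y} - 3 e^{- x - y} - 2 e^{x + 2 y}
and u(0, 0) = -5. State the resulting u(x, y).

Substitute the ansatz u = A x^{2} y^{2} + B e^{x + y} + C e^{- y} into the left-hand side.
Derivatives of the ansatz:
  u_xyy = 4 A x + B e^{x} e^{y}
  u_yyyy = B e^{x} e^{y} + C e^{- y}
Term by term:
  exp(y)·u_xyy = 4 A x e^{y} + B e^{x} e^{2 y}
  exp(-x)·u_yyyy = B e^{y} + C e^{- x} e^{- y}
So the left-hand side equals
  4 A x e^{y} + B e^{x} e^{2 y} + B e^{y} + C e^{- x} e^{- y}
This must equal f(x, y) identically; expanded, f = - 12 x e^{y} - 2 e^{x} e^{2 y} - 2 e^{y} - 3 e^{- x} e^{- y}.
Matching coefficients of the independent functions:
  [x e^{y}]:  4 A = -12
  [e^{- x} e^{- y}]:  C = -3
  [e^{x} e^{2 y}, e^{y}]:  B = -2
Solving: A = -3, B = -2, C = -3.
Check against the point condition:
  u(0, 0) = -5  ⟹  B + C = -5  ✓
Hence u(x, y) = - 3 x^{2} y^{2} - 2 e^{x + y} - 3 e^{- y}.

Answer: u(x, y) = - 3 x^{2} y^{2} - 2 e^{x + y} - 3 e^{- y}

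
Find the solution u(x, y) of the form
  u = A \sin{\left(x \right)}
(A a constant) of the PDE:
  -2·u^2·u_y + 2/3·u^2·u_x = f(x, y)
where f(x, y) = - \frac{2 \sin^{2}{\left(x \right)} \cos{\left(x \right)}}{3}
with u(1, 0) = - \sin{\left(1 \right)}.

Answer: u(x, y) = - \sin{\left(x \right)}

Derivation:
Substitute the ansatz u = A \sin{\left(x \right)} into the left-hand side.
Derivatives of the ansatz:
  u_y = 0
  u_x = A \cos{\left(x \right)}
Term by term:
  -2·u^2·u_y = 0
  2/3·u^2·u_x = \frac{2 A^{3} \sin^{2}{\left(x \right)} \cos{\left(x \right)}}{3}
So the left-hand side equals
  \frac{2 A^{3} \sin^{2}{\left(x \right)} \cos{\left(x \right)}}{3}
This must equal f(x, y) = - \frac{2 \sin^{2}{\left(x \right)} \cos{\left(x \right)}}{3} identically.
Matching coefficients of the independent functions:
  [\sin^{2}{\left(x \right)} \cos{\left(x \right)}]:  \frac{2 A^{3}}{3} = - \frac{2}{3}
Solving: A = -1.
Check against the point condition:
  u(1, 0) = - \sin{\left(1 \right)}  ⟹  A \sin{\left(1 \right)} = - \sin{\left(1 \right)}  ✓
Hence u(x, y) = - \sin{\left(x \right)}.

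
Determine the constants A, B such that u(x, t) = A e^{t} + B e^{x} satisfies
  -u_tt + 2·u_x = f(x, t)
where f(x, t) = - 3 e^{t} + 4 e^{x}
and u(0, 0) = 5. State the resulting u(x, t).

Answer: u(x, t) = 3 e^{t} + 2 e^{x}

Derivation:
Substitute the ansatz u = A e^{t} + B e^{x} into the left-hand side.
Derivatives of the ansatz:
  u_tt = A e^{t}
  u_x = B e^{x}
Term by term:
  -u_tt = - A e^{t}
  2·u_x = 2 B e^{x}
So the left-hand side equals
  - A e^{t} + 2 B e^{x}
This must equal f(x, t) = - 3 e^{t} + 4 e^{x} identically.
Matching coefficients of the independent functions:
  [e^{t}]:  - A = -3
  [e^{x}]:  2 B = 4
Solving: A = 3, B = 2.
Check against the point condition:
  u(0, 0) = 5  ⟹  A + B = 5  ✓
Hence u(x, t) = 3 e^{t} + 2 e^{x}.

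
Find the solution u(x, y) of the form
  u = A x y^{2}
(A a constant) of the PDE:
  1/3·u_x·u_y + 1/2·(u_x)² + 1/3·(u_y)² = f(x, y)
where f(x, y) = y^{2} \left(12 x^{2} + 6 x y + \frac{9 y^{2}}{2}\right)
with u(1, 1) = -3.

Substitute the ansatz u = A x y^{2} into the left-hand side.
Derivatives of the ansatz:
  u_x = A y^{2}
  u_y = 2 A x y
Term by term:
  1/3·u_x·u_y = \frac{2 A^{2} x y^{3}}{3}
  1/2·(u_x)² = \frac{A^{2} y^{4}}{2}
  1/3·(u_y)² = \frac{4 A^{2} x^{2} y^{2}}{3}
So the left-hand side equals
  \frac{4 A^{2} x^{2} y^{2}}{3} + \frac{2 A^{2} x y^{3}}{3} + \frac{A^{2} y^{4}}{2}
This must equal f(x, y) identically; expanded, f = 12 x^{2} y^{2} + 6 x y^{3} + \frac{9 y^{4}}{2}.
Matching coefficients of the independent functions:
  [y^{4}]:  \frac{A^{2}}{2} = \frac{9}{2}
  [x y^{3}]:  \frac{2 A^{2}}{3} = 6
  [x^{2} y^{2}]:  \frac{4 A^{2}}{3} = 12
These equations allow (A) = (-3) or (3).
Impose the point condition(s):
  u(1, 1) = -3  ⟹  A = -3
Only A = -3 satisfies everything.
Hence u(x, y) = - 3 x y^{2}.

Answer: u(x, y) = - 3 x y^{2}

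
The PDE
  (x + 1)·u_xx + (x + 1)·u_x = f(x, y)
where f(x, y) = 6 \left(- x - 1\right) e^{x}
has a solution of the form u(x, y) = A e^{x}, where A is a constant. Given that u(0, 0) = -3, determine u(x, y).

Substitute the ansatz u = A e^{x} into the left-hand side.
Derivatives of the ansatz:
  u_xx = A e^{x}
  u_x = A e^{x}
Term by term:
  (x + 1)·u_xx = A x e^{x} + A e^{x}
  (x + 1)·u_x = A x e^{x} + A e^{x}
So the left-hand side equals
  2 A x e^{x} + 2 A e^{x}
This must equal f(x, y) identically; expanded, f = - 6 x e^{x} - 6 e^{x}.
Matching coefficients of the independent functions:
  [x e^{x}, e^{x}]:  2 A = -6
Solving: A = -3.
Check against the point condition:
  u(0, 0) = -3  ⟹  A = -3  ✓
Hence u(x, y) = - 3 e^{x}.

Answer: u(x, y) = - 3 e^{x}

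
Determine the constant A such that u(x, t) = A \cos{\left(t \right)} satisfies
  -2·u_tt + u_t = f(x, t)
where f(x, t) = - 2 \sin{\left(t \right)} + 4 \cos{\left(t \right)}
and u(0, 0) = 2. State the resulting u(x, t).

Answer: u(x, t) = 2 \cos{\left(t \right)}

Derivation:
Substitute the ansatz u = A \cos{\left(t \right)} into the left-hand side.
Derivatives of the ansatz:
  u_tt = - A \cos{\left(t \right)}
  u_t = - A \sin{\left(t \right)}
Term by term:
  -2·u_tt = 2 A \cos{\left(t \right)}
  u_t = - A \sin{\left(t \right)}
So the left-hand side equals
  - A \sin{\left(t \right)} + 2 A \cos{\left(t \right)}
This must equal f(x, t) = - 2 \sin{\left(t \right)} + 4 \cos{\left(t \right)} identically.
Matching coefficients of the independent functions:
  [\sin{\left(t \right)}]:  - A = -2
  [\cos{\left(t \right)}]:  2 A = 4
Solving: A = 2.
Check against the point condition:
  u(0, 0) = 2  ⟹  A = 2  ✓
Hence u(x, t) = 2 \cos{\left(t \right)}.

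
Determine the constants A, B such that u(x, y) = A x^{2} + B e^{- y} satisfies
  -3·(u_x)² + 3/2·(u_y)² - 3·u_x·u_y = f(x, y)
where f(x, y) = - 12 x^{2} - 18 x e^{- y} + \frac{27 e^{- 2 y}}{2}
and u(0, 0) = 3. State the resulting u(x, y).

Substitute the ansatz u = A x^{2} + B e^{- y} into the left-hand side.
Derivatives of the ansatz:
  u_x = 2 A x
  u_y = - B e^{- y}
Term by term:
  -3·(u_x)² = - 12 A^{2} x^{2}
  3/2·(u_y)² = \frac{3 B^{2} e^{- 2 y}}{2}
  -3·u_x·u_y = 6 A B x e^{- y}
So the left-hand side equals
  - 12 A^{2} x^{2} + 6 A B x e^{- y} + \frac{3 B^{2} e^{- 2 y}}{2}
This must equal f(x, y) = - 12 x^{2} - 18 x e^{- y} + \frac{27 e^{- 2 y}}{2} identically.
Matching coefficients of the independent functions:
  [x^{2}]:  - 12 A^{2} = -12
  [x e^{- y}]:  6 A B = -18
  [e^{- 2 y}]:  \frac{3 B^{2}}{2} = \frac{27}{2}
These equations allow (A, B) = (-1, 3) or (1, -3).
Impose the point condition(s):
  u(0, 0) = 3  ⟹  B = 3
Only A = -1, B = 3 satisfies everything.
Hence u(x, y) = - x^{2} + 3 e^{- y}.

Answer: u(x, y) = - x^{2} + 3 e^{- y}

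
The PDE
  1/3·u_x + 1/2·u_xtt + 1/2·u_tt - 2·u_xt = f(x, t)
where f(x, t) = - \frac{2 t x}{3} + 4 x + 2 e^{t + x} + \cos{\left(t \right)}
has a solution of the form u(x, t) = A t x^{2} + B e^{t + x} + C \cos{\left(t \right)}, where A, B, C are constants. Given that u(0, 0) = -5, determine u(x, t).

Substitute the ansatz u = A t x^{2} + B e^{t + x} + C \cos{\left(t \right)} into the left-hand side.
Derivatives of the ansatz:
  u_x = 2 A t x + B e^{t} e^{x}
  u_xtt = B e^{t} e^{x}
  u_tt = B e^{t} e^{x} - C \cos{\left(t \right)}
  u_xt = 2 A x + B e^{t} e^{x}
Term by term:
  1/3·u_x = \frac{2 A t x}{3} + \frac{B e^{t} e^{x}}{3}
  1/2·u_xtt = \frac{B e^{t} e^{x}}{2}
  1/2·u_tt = \frac{B e^{t} e^{x}}{2} - \frac{C \cos{\left(t \right)}}{2}
  -2·u_xt = - 4 A x - 2 B e^{t} e^{x}
So the left-hand side equals
  \frac{2 A t x}{3} - 4 A x - \frac{2 B e^{t} e^{x}}{3} - \frac{C \cos{\left(t \right)}}{2}
This must equal f(x, t) identically; expanded, f = - \frac{2 t x}{3} + 4 x + 2 e^{t} e^{x} + \cos{\left(t \right)}.
Matching coefficients of the independent functions:
  [x]:  - 4 A = 4
  [t x]:  \frac{2 A}{3} = - \frac{2}{3}
  [e^{t} e^{x}]:  - \frac{2 B}{3} = 2
  [\cos{\left(t \right)}]:  - \frac{C}{2} = 1
Solving: A = -1, B = -3, C = -2.
Check against the point condition:
  u(0, 0) = -5  ⟹  B + C = -5  ✓
Hence u(x, t) = - t x^{2} - 3 e^{t + x} - 2 \cos{\left(t \right)}.

Answer: u(x, t) = - t x^{2} - 3 e^{t + x} - 2 \cos{\left(t \right)}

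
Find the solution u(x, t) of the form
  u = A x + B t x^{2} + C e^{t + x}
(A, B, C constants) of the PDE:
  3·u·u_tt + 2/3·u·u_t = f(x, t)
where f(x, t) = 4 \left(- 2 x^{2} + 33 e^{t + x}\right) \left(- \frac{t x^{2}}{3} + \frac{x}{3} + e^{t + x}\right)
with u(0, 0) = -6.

Substitute the ansatz u = A x + B t x^{2} + C e^{t + x} into the left-hand side.
Derivatives of the ansatz:
  u_tt = C e^{t} e^{x}
  u_t = B x^{2} + C e^{t} e^{x}
Term by term:
  3·u·u_tt = 3 A C x e^{t} e^{x} + 3 B C t x^{2} e^{t} e^{x} + 3 C^{2} e^{2 t} e^{2 x}
  2/3·u·u_t = \frac{2 A B x^{3}}{3} + \frac{2 A C x e^{t} e^{x}}{3} + \frac{2 B^{2} t x^{4}}{3} + \frac{2 B C t x^{2} e^{t} e^{x}}{3} + \frac{2 B C x^{2} e^{t} e^{x}}{3} + \frac{2 C^{2} e^{2 t} e^{2 x}}{3}
So the left-hand side equals
  \frac{2 A B x^{3}}{3} + \frac{11 A C x e^{t} e^{x}}{3} + \frac{2 B^{2} t x^{4}}{3} + \frac{11 B C t x^{2} e^{t} e^{x}}{3} + \frac{2 B C x^{2} e^{t} e^{x}}{3} + \frac{11 C^{2} e^{2 t} e^{2 x}}{3}
This must equal f(x, t) identically; expanded, f = \frac{8 t x^{4}}{3} - 44 t x^{2} e^{t} e^{x} - \frac{8 x^{3}}{3} - 8 x^{2} e^{t} e^{x} + 44 x e^{t} e^{x} + 132 e^{2 t} e^{2 x}.
Matching coefficients of the independent functions:
  [x^{3}]:  \frac{2 A B}{3} = - \frac{8}{3}
  [t x^{4}]:  \frac{2 B^{2}}{3} = \frac{8}{3}
  [e^{2 t} e^{2 x}]:  \frac{11 C^{2}}{3} = 132
  [x e^{t} e^{x}]:  \frac{11 A C}{3} = 44
  [x^{2} e^{t} e^{x}]:  \frac{2 B C}{3} = -8
  [t x^{2} e^{t} e^{x}]:  \frac{11 B C}{3} = -44
These equations allow (A, B, C) = (-2, 2, -6) or (2, -2, 6).
Impose the point condition(s):
  u(0, 0) = -6  ⟹  C = -6
Only A = -2, B = 2, C = -6 satisfies everything.
Hence u(x, t) = 2 t x^{2} - 2 x - 6 e^{t + x}.

Answer: u(x, t) = 2 t x^{2} - 2 x - 6 e^{t + x}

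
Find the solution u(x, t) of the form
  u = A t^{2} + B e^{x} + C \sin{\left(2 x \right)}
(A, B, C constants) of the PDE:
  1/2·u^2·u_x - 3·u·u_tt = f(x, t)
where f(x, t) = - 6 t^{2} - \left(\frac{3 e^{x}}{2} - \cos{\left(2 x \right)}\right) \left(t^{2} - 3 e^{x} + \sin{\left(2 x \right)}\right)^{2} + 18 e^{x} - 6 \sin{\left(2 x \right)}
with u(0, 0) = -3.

Substitute the ansatz u = A t^{2} + B e^{x} + C \sin{\left(2 x \right)} into the left-hand side.
Derivatives of the ansatz:
  u_x = B e^{x} + 2 C \cos{\left(2 x \right)}
  u_tt = 2 A
Term by term:
  1/2·u^2·u_x = \frac{A^{2} B t^{4} e^{x}}{2} + A^{2} C t^{4} \cos{\left(2 x \right)} + A B^{2} t^{2} e^{2 x} + A B C t^{2} e^{x} \sin{\left(2 x \right)} + 2 A B C t^{2} e^{x} \cos{\left(2 x \right)} + 2 A C^{2} t^{2} \sin{\left(2 x \right)} \cos{\left(2 x \right)} + \frac{B^{3} e^{3 x}}{2} + B^{2} C e^{2 x} \sin{\left(2 x \right)} + B^{2} C e^{2 x} \cos{\left(2 x \right)} + \frac{B C^{2} e^{x} \sin^{2}{\left(2 x \right)}}{2} + 2 B C^{2} e^{x} \sin{\left(2 x \right)} \cos{\left(2 x \right)} + C^{3} \sin^{2}{\left(2 x \right)} \cos{\left(2 x \right)}
  -3·u·u_tt = - 6 A^{2} t^{2} - 6 A B e^{x} - 6 A C \sin{\left(2 x \right)}
So the left-hand side equals
  \frac{A^{2} B t^{4} e^{x}}{2} + A^{2} C t^{4} \cos{\left(2 x \right)} - 6 A^{2} t^{2} + A B^{2} t^{2} e^{2 x} + A B C t^{2} e^{x} \sin{\left(2 x \right)} + 2 A B C t^{2} e^{x} \cos{\left(2 x \right)} - 6 A B e^{x} + 2 A C^{2} t^{2} \sin{\left(2 x \right)} \cos{\left(2 x \right)} - 6 A C \sin{\left(2 x \right)} + \frac{B^{3} e^{3 x}}{2} + B^{2} C e^{2 x} \sin{\left(2 x \right)} + B^{2} C e^{2 x} \cos{\left(2 x \right)} + \frac{B C^{2} e^{x} \sin^{2}{\left(2 x \right)}}{2} + 2 B C^{2} e^{x} \sin{\left(2 x \right)} \cos{\left(2 x \right)} + C^{3} \sin^{2}{\left(2 x \right)} \cos{\left(2 x \right)}
This must equal f(x, t) identically; expanded, f = - \frac{3 t^{4} e^{x}}{2} + t^{4} \cos{\left(2 x \right)} + 9 t^{2} e^{2 x} - 3 t^{2} e^{x} \sin{\left(2 x \right)} - 6 t^{2} e^{x} \cos{\left(2 x \right)} + 2 t^{2} \sin{\left(2 x \right)} \cos{\left(2 x \right)} - 6 t^{2} - \frac{27 e^{3 x}}{2} + 9 e^{2 x} \sin{\left(2 x \right)} + 9 e^{2 x} \cos{\left(2 x \right)} - \frac{3 e^{x} \sin^{2}{\left(2 x \right)}}{2} - 6 e^{x} \sin{\left(2 x \right)} \cos{\left(2 x \right)} + 18 e^{x} + \sin^{2}{\left(2 x \right)} \cos{\left(2 x \right)} - 6 \sin{\left(2 x \right)}.
Matching coefficients of the independent functions:
(each divided by its leading coefficient; functions giving the same equation are listed together)
  [t^{2}]:  A^{2} - 1 = 0
  [t^{2} e^{2 x}]:  A B^{2} - 9 = 0
  [t^{4} e^{x}]:  A^{2} B + 3 = 0
  [t^{4} \cos{\left(2 x \right)}]:  A^{2} C - 1 = 0
  [e^{x} \sin^{2}{\left(2 x \right)}, e^{x} \sin{\left(2 x \right)} \cos{\left(2 x \right)}]:  B C^{2} + 3 = 0
  [e^{2 x} \sin{\left(2 x \right)}, e^{2 x} \cos{\left(2 x \right)}]:  B^{2} C - 9 = 0
  [\sin^{2}{\left(2 x \right)} \cos{\left(2 x \right)}]:  C^{3} - 1 = 0
  [t^{2} e^{x} \sin{\left(2 x \right)}, t^{2} e^{x} \cos{\left(2 x \right)}]:  A B C + 3 = 0
  [t^{2} \sin{\left(2 x \right)} \cos{\left(2 x \right)}]:  A C^{2} - 1 = 0
  [e^{x}]:  A B + 3 = 0
  [e^{3 x}]:  B^{3} + 27 = 0
  [\sin{\left(2 x \right)}]:  A C - 1 = 0
Solving: A = 1, B = -3, C = 1.
Check against the point condition:
  u(0, 0) = -3  ⟹  B = -3  ✓
Hence u(x, t) = t^{2} - 3 e^{x} + \sin{\left(2 x \right)}.

Answer: u(x, t) = t^{2} - 3 e^{x} + \sin{\left(2 x \right)}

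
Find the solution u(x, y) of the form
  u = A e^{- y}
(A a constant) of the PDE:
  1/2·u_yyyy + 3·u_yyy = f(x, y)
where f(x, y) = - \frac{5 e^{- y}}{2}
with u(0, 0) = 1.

Substitute the ansatz u = A e^{- y} into the left-hand side.
Derivatives of the ansatz:
  u_yyyy = A e^{- y}
  u_yyy = - A e^{- y}
Term by term:
  1/2·u_yyyy = \frac{A e^{- y}}{2}
  3·u_yyy = - 3 A e^{- y}
So the left-hand side equals
  - \frac{5 A e^{- y}}{2}
This must equal f(x, y) = - \frac{5 e^{- y}}{2} identically.
Matching coefficients of the independent functions:
  [e^{- y}]:  - \frac{5 A}{2} = - \frac{5}{2}
Solving: A = 1.
Check against the point condition:
  u(0, 0) = 1  ⟹  A = 1  ✓
Hence u(x, y) = e^{- y}.

Answer: u(x, y) = e^{- y}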